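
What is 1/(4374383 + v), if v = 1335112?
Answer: 1/5709495 ≈ 1.7515e-7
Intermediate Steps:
1/(4374383 + v) = 1/(4374383 + 1335112) = 1/5709495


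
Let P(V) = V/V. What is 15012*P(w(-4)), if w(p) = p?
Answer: 15012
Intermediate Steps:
P(V) = 1
15012*P(w(-4)) = 15012*1 = 15012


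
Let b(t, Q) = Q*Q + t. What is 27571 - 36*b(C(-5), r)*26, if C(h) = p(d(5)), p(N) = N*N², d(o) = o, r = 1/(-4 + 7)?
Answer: -89533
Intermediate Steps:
r = ⅓ (r = 1/3 = ⅓ ≈ 0.33333)
p(N) = N³
C(h) = 125 (C(h) = 5³ = 125)
b(t, Q) = t + Q² (b(t, Q) = Q² + t = t + Q²)
27571 - 36*b(C(-5), r)*26 = 27571 - 36*(125 + (⅓)²)*26 = 27571 - 36*(125 + ⅑)*26 = 27571 - 36*1126/9*26 = 27571 - 4504*26 = 27571 - 117104 = -89533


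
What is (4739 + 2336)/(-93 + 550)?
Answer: 7075/457 ≈ 15.481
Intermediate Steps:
(4739 + 2336)/(-93 + 550) = 7075/457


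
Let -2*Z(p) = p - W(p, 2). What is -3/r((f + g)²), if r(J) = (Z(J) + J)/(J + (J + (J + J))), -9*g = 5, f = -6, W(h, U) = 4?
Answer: -83544/3805 ≈ -21.956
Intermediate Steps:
Z(p) = 2 - p/2 (Z(p) = -(p - 1*4)/2 = -(p - 4)/2 = -(-4 + p)/2 = 2 - p/2)
g = -5/9 (g = -⅑*5 = -5/9 ≈ -0.55556)
r(J) = (2 + J/2)/(4*J) (r(J) = ((2 - J/2) + J)/(J + (J + (J + J))) = (2 + J/2)/(J + (J + 2*J)) = (2 + J/2)/(J + 3*J) = (2 + J/2)/((4*J)) = (2 + J/2)*(1/(4*J)) = (2 + J/2)/(4*J))
-3/r((f + g)²) = -3*8*(-6 - 5/9)²/(4 + (-6 - 5/9)²) = -3*27848/(81*(4 + (-59/9)²)) = -3*27848/(81*(4 + 3481/81)) = -3/((⅛)*(81/3481)*(3805/81)) = -3/3805/27848 = -3*27848/3805 = -83544/3805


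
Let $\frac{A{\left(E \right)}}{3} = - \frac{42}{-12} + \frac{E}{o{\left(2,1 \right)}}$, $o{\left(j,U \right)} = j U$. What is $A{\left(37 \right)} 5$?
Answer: $330$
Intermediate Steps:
$o{\left(j,U \right)} = U j$
$A{\left(E \right)} = \frac{21}{2} + \frac{3 E}{2}$ ($A{\left(E \right)} = 3 \left(- \frac{42}{-12} + \frac{E}{1 \cdot 2}\right) = 3 \left(\left(-42\right) \left(- \frac{1}{12}\right) + \frac{E}{2}\right) = 3 \left(\frac{7}{2} + E \frac{1}{2}\right) = 3 \left(\frac{7}{2} + \frac{E}{2}\right) = \frac{21}{2} + \frac{3 E}{2}$)
$A{\left(37 \right)} 5 = \left(\frac{21}{2} + \frac{3}{2} \cdot 37\right) 5 = \left(\frac{21}{2} + \frac{111}{2}\right) 5 = 66 \cdot 5 = 330$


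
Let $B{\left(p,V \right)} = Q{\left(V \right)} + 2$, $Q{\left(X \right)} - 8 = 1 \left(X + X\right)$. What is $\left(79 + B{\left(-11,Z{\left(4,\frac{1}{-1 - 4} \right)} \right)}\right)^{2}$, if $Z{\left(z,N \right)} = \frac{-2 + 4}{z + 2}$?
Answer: $\frac{72361}{9} \approx 8040.1$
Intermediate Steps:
$Z{\left(z,N \right)} = \frac{2}{2 + z}$
$Q{\left(X \right)} = 8 + 2 X$ ($Q{\left(X \right)} = 8 + 1 \left(X + X\right) = 8 + 1 \cdot 2 X = 8 + 2 X$)
$B{\left(p,V \right)} = 10 + 2 V$ ($B{\left(p,V \right)} = \left(8 + 2 V\right) + 2 = 10 + 2 V$)
$\left(79 + B{\left(-11,Z{\left(4,\frac{1}{-1 - 4} \right)} \right)}\right)^{2} = \left(79 + \left(10 + 2 \frac{2}{2 + 4}\right)\right)^{2} = \left(79 + \left(10 + 2 \cdot \frac{2}{6}\right)\right)^{2} = \left(79 + \left(10 + 2 \cdot 2 \cdot \frac{1}{6}\right)\right)^{2} = \left(79 + \left(10 + 2 \cdot \frac{1}{3}\right)\right)^{2} = \left(79 + \left(10 + \frac{2}{3}\right)\right)^{2} = \left(79 + \frac{32}{3}\right)^{2} = \left(\frac{269}{3}\right)^{2} = \frac{72361}{9}$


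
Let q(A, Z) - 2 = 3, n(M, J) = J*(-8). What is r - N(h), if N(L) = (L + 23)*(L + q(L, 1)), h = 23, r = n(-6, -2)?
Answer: -1272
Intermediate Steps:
n(M, J) = -8*J
r = 16 (r = -8*(-2) = 16)
q(A, Z) = 5 (q(A, Z) = 2 + 3 = 5)
N(L) = (5 + L)*(23 + L) (N(L) = (L + 23)*(L + 5) = (23 + L)*(5 + L) = (5 + L)*(23 + L))
r - N(h) = 16 - (115 + 23**2 + 28*23) = 16 - (115 + 529 + 644) = 16 - 1*1288 = 16 - 1288 = -1272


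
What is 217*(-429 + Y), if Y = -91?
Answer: -112840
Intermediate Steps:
217*(-429 + Y) = 217*(-429 - 91) = 217*(-520) = -112840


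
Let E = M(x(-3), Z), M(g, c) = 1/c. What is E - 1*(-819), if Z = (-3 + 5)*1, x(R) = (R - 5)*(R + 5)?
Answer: 1639/2 ≈ 819.50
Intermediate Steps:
x(R) = (-5 + R)*(5 + R)
Z = 2 (Z = 2*1 = 2)
E = ½ (E = 1/2 = ½ ≈ 0.50000)
E - 1*(-819) = ½ - 1*(-819) = ½ + 819 = 1639/2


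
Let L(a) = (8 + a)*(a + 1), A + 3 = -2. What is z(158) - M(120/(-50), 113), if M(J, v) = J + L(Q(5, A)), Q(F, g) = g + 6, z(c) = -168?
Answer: -918/5 ≈ -183.60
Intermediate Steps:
A = -5 (A = -3 - 2 = -5)
Q(F, g) = 6 + g
L(a) = (1 + a)*(8 + a) (L(a) = (8 + a)*(1 + a) = (1 + a)*(8 + a))
M(J, v) = 18 + J (M(J, v) = J + (8 + (6 - 5)² + 9*(6 - 5)) = J + (8 + 1² + 9*1) = J + (8 + 1 + 9) = J + 18 = 18 + J)
z(158) - M(120/(-50), 113) = -168 - (18 + 120/(-50)) = -168 - (18 + 120*(-1/50)) = -168 - (18 - 12/5) = -168 - 1*78/5 = -168 - 78/5 = -918/5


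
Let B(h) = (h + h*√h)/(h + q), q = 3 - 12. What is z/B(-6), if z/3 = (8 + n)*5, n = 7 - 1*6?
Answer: 675/14 - 675*I*√6/14 ≈ 48.214 - 118.1*I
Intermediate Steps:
n = 1 (n = 7 - 6 = 1)
q = -9
B(h) = (h + h^(3/2))/(-9 + h) (B(h) = (h + h*√h)/(h - 9) = (h + h^(3/2))/(-9 + h))
z = 135 (z = 3*((8 + 1)*5) = 3*(9*5) = 3*45 = 135)
z/B(-6) = 135/(((-6 + (-6)^(3/2))/(-9 - 6))) = 135/(((-6 - 6*I*√6)/(-15))) = 135/((-(-6 - 6*I*√6)/15)) = 135/(⅖ + 2*I*√6/5)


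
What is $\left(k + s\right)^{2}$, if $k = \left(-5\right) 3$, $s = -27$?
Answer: $1764$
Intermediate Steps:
$k = -15$
$\left(k + s\right)^{2} = \left(-15 - 27\right)^{2} = \left(-42\right)^{2} = 1764$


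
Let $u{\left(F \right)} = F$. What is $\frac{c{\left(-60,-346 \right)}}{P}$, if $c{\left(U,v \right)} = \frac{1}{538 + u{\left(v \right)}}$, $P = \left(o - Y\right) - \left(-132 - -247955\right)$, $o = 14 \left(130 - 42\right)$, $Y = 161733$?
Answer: $- \frac{1}{78398208} \approx -1.2755 \cdot 10^{-8}$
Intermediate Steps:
$o = 1232$ ($o = 14 \cdot 88 = 1232$)
$P = -408324$ ($P = \left(1232 - 161733\right) - \left(-132 - -247955\right) = \left(1232 - 161733\right) - \left(-132 + 247955\right) = -160501 - 247823 = -408324$)
$c{\left(U,v \right)} = \frac{1}{538 + v}$
$\frac{c{\left(-60,-346 \right)}}{P} = \frac{1}{\left(538 - 346\right) \left(-408324\right)} = \frac{1}{192} \left(- \frac{1}{408324}\right) = - \frac{1}{78398208}$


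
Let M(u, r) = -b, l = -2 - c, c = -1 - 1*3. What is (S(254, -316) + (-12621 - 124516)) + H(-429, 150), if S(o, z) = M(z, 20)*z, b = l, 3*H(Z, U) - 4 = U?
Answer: -409361/3 ≈ -1.3645e+5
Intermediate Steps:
c = -4 (c = -1 - 3 = -4)
H(Z, U) = 4/3 + U/3
l = 2 (l = -2 - 1*(-4) = -2 + 4 = 2)
b = 2
M(u, r) = -2 (M(u, r) = -1*2 = -2)
S(o, z) = -2*z
(S(254, -316) + (-12621 - 124516)) + H(-429, 150) = (-2*(-316) + (-12621 - 124516)) + (4/3 + (⅓)*150) = (632 - 137137) + (4/3 + 50) = -136505 + 154/3 = -409361/3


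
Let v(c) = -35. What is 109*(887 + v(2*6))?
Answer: 92868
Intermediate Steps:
109*(887 + v(2*6)) = 109*(887 - 35) = 109*852 = 92868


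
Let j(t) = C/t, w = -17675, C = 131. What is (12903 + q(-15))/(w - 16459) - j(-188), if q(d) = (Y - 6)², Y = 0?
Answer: 339837/1069532 ≈ 0.31774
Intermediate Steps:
j(t) = 131/t
q(d) = 36 (q(d) = (0 - 6)² = (-6)² = 36)
(12903 + q(-15))/(w - 16459) - j(-188) = (12903 + 36)/(-17675 - 16459) - 131/(-188) = 12939/(-34134) - 131*(-1)/188 = 12939*(-1/34134) - 1*(-131/188) = -4313/11378 + 131/188 = 339837/1069532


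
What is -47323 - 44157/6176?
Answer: -292311005/6176 ≈ -47330.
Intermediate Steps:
-47323 - 44157/6176 = -292311005/6176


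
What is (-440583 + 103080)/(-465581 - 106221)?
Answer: 337503/571802 ≈ 0.59024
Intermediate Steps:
(-440583 + 103080)/(-465581 - 106221) = -337503/(-571802) = -337503*(-1/571802) = 337503/571802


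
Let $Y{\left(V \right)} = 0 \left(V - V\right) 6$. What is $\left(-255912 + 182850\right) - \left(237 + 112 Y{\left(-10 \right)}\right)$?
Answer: $-73299$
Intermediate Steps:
$Y{\left(V \right)} = 0$ ($Y{\left(V \right)} = 0 \cdot 0 \cdot 6 = 0 \cdot 6 = 0$)
$\left(-255912 + 182850\right) - \left(237 + 112 Y{\left(-10 \right)}\right) = \left(-255912 + 182850\right) - 237 = -73062 + \left(0 - 237\right) = -73062 - 237 = -73299$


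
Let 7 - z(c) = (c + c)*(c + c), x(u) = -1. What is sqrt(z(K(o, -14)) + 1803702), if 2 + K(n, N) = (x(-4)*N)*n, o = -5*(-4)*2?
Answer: sqrt(558253) ≈ 747.16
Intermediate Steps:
o = 40 (o = 20*2 = 40)
K(n, N) = -2 - N*n (K(n, N) = -2 + (-N)*n = -2 - N*n)
z(c) = 7 - 4*c**2 (z(c) = 7 - (c + c)*(c + c) = 7 - 2*c*2*c = 7 - 4*c**2)
sqrt(z(K(o, -14)) + 1803702) = sqrt((7 - 4*(-2 - 1*(-14)*40)**2) + 1803702) = sqrt((7 - 4*(-2 + 560)**2) + 1803702) = sqrt((7 - 4*558**2) + 1803702) = sqrt((7 - 4*311364) + 1803702) = sqrt((7 - 1245456) + 1803702) = sqrt(-1245449 + 1803702) = sqrt(558253)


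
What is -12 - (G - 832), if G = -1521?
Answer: 2341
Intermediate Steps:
-12 - (G - 832) = -12 - (-1521 - 832) = -12 - 1*(-2353) = -12 + 2353 = 2341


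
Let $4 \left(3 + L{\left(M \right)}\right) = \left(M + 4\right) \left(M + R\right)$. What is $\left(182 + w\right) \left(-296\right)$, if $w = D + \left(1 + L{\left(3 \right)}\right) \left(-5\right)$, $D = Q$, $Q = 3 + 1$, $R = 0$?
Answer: $-50246$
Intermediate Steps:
$L{\left(M \right)} = -3 + \frac{M \left(4 + M\right)}{4}$ ($L{\left(M \right)} = -3 + \frac{\left(M + 4\right) \left(M + 0\right)}{4} = -3 + \frac{\left(4 + M\right) M}{4} = -3 + \frac{M \left(4 + M\right)}{4}$)
$Q = 4$
$D = 4$
$w = - \frac{49}{4}$ ($w = 4 + \left(1 + \left(-3 + 3 + \frac{3^{2}}{4}\right)\right) \left(-5\right) = 4 + \left(1 + \left(-3 + 3 + \frac{1}{4} \cdot 9\right)\right) \left(-5\right) = 4 + \left(1 + \left(-3 + 3 + \frac{9}{4}\right)\right) \left(-5\right) = 4 + \left(1 + \frac{9}{4}\right) \left(-5\right) = 4 + \frac{13}{4} \left(-5\right) = 4 - \frac{65}{4} = - \frac{49}{4} \approx -12.25$)
$\left(182 + w\right) \left(-296\right) = \left(182 - \frac{49}{4}\right) \left(-296\right) = \frac{679}{4} \left(-296\right) = -50246$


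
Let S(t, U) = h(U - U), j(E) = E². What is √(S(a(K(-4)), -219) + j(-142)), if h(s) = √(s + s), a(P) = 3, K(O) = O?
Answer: 142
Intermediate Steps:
h(s) = √2*√s (h(s) = √(2*s) = √2*√s)
S(t, U) = 0 (S(t, U) = √2*√(U - U) = √2*√0 = √2*0 = 0)
√(S(a(K(-4)), -219) + j(-142)) = √(0 + (-142)²) = √(0 + 20164) = √20164 = 142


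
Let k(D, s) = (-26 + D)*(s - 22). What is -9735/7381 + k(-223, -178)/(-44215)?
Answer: -14509215/5933653 ≈ -2.4452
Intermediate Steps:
k(D, s) = (-26 + D)*(-22 + s)
-9735/7381 + k(-223, -178)/(-44215) = -9735/7381 + (572 - 26*(-178) - 22*(-223) - 223*(-178))/(-44215) = -9735*1/7381 + (572 + 4628 + 4906 + 39694)*(-1/44215) = -885/671 + 49800*(-1/44215) = -885/671 - 9960/8843 = -14509215/5933653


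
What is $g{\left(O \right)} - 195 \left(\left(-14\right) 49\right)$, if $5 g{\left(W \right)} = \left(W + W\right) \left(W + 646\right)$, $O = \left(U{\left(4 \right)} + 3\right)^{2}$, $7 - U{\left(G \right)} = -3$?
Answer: $188864$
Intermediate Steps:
$U{\left(G \right)} = 10$ ($U{\left(G \right)} = 7 - -3 = 7 + 3 = 10$)
$O = 169$ ($O = \left(10 + 3\right)^{2} = 13^{2} = 169$)
$g{\left(W \right)} = \frac{2 W \left(646 + W\right)}{5}$ ($g{\left(W \right)} = \frac{\left(W + W\right) \left(W + 646\right)}{5} = \frac{2 W \left(646 + W\right)}{5}$)
$g{\left(O \right)} - 195 \left(\left(-14\right) 49\right) = \frac{2}{5} \cdot 169 \left(646 + 169\right) - 195 \left(\left(-14\right) 49\right) = \frac{2}{5} \cdot 169 \cdot 815 - -133770 = 55094 + 133770 = 188864$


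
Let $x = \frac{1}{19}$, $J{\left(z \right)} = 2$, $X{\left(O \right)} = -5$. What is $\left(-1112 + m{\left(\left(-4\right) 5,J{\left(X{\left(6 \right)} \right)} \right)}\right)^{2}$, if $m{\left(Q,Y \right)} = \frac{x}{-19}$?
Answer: $\frac{161148453489}{130321} \approx 1.2366 \cdot 10^{6}$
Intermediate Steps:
$x = \frac{1}{19} \approx 0.052632$
$m{\left(Q,Y \right)} = - \frac{1}{361}$ ($m{\left(Q,Y \right)} = \frac{1}{19 \left(-19\right)} = \frac{1}{19} \left(- \frac{1}{19}\right) = - \frac{1}{361}$)
$\left(-1112 + m{\left(\left(-4\right) 5,J{\left(X{\left(6 \right)} \right)} \right)}\right)^{2} = \left(-1112 - \frac{1}{361}\right)^{2} = \left(- \frac{401433}{361}\right)^{2} = \frac{161148453489}{130321}$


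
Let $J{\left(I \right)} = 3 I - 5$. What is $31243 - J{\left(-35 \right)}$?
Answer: $31353$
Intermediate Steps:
$J{\left(I \right)} = -5 + 3 I$
$31243 - J{\left(-35 \right)} = 31243 - \left(-5 + 3 \left(-35\right)\right) = 31243 - \left(-5 - 105\right) = 31243 - -110 = 31243 + 110 = 31353$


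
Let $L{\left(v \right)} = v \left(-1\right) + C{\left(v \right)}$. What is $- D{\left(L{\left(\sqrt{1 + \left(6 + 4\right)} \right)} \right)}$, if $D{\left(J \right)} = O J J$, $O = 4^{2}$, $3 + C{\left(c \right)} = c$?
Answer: $-144$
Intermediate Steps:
$C{\left(c \right)} = -3 + c$
$O = 16$
$L{\left(v \right)} = -3$ ($L{\left(v \right)} = v \left(-1\right) + \left(-3 + v\right) = - v + \left(-3 + v\right) = -3$)
$D{\left(J \right)} = 16 J^{2}$ ($D{\left(J \right)} = 16 J J = 16 J^{2}$)
$- D{\left(L{\left(\sqrt{1 + \left(6 + 4\right)} \right)} \right)} = - 16 \left(-3\right)^{2} = - 16 \cdot 9 = \left(-1\right) 144 = -144$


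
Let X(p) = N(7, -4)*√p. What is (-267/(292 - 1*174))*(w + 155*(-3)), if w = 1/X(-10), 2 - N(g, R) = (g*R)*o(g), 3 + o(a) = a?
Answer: 124155/118 + 89*I*√10/44840 ≈ 1052.2 + 0.0062766*I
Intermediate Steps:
o(a) = -3 + a
N(g, R) = 2 - R*g*(-3 + g) (N(g, R) = 2 - g*R*(-3 + g) = 2 - R*g*(-3 + g))
X(p) = 114*√p (X(p) = (2 - 1*(-4)*7*(-3 + 7))*√p = (2 - 1*(-4)*7*4)*√p = (2 + 112)*√p = 114*√p)
w = -I*√10/1140 (w = 1/(114*√(-10)) = 1/(114*(I*√10)) = 1/(114*I*√10) = -I*√10/1140 ≈ -0.0027739*I)
(-267/(292 - 1*174))*(w + 155*(-3)) = (-267/(292 - 1*174))*(-I*√10/1140 + 155*(-3)) = (-267/(292 - 174))*(-I*√10/1140 - 465) = (-267/118)*(-465 - I*√10/1140) = (-267*1/118)*(-465 - I*√10/1140) = -267*(-465 - I*√10/1140)/118 = 124155/118 + 89*I*√10/44840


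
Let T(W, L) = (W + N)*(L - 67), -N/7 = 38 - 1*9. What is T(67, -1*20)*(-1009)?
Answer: -11938488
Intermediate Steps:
N = -203 (N = -7*(38 - 1*9) = -7*(38 - 9) = -7*29 = -203)
T(W, L) = (-203 + W)*(-67 + L) (T(W, L) = (W - 203)*(L - 67) = (-203 + W)*(-67 + L))
T(67, -1*20)*(-1009) = (13601 - (-203)*20 - 67*67 - 1*20*67)*(-1009) = (13601 - 203*(-20) - 4489 - 20*67)*(-1009) = (13601 + 4060 - 4489 - 1340)*(-1009) = 11832*(-1009) = -11938488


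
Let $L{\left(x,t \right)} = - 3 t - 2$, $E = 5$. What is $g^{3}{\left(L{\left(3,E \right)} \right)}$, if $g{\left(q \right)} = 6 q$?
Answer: $-1061208$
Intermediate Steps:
$L{\left(x,t \right)} = -2 - 3 t$
$g^{3}{\left(L{\left(3,E \right)} \right)} = \left(6 \left(-2 - 15\right)\right)^{3} = \left(6 \left(-17\right)\right)^{3} = \left(-102\right)^{3} = -1061208$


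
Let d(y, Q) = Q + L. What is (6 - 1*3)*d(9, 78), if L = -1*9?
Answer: 207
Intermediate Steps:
L = -9
d(y, Q) = -9 + Q (d(y, Q) = Q - 9 = -9 + Q)
(6 - 1*3)*d(9, 78) = (6 - 1*3)*(-9 + 78) = (6 - 3)*69 = 3*69 = 207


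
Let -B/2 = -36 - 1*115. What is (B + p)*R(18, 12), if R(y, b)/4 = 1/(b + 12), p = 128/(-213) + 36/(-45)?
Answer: 160069/3195 ≈ 50.100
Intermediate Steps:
B = 302 (B = -2*(-36 - 1*115) = -2*(-36 - 115) = -2*(-151) = 302)
p = -1492/1065 (p = 128*(-1/213) + 36*(-1/45) = -128/213 - ⅘ = -1492/1065 ≈ -1.4009)
R(y, b) = 4/(12 + b) (R(y, b) = 4/(b + 12) = 4/(12 + b))
(B + p)*R(18, 12) = (302 - 1492/1065)*(4/(12 + 12)) = 320138*(4/24)/1065 = 320138*(4*(1/24))/1065 = (320138/1065)*(⅙) = 160069/3195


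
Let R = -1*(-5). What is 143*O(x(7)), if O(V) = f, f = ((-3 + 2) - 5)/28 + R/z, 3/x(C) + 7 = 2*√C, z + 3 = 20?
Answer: 2717/238 ≈ 11.416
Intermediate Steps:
z = 17 (z = -3 + 20 = 17)
R = 5
x(C) = 3/(-7 + 2*√C)
f = 19/238 (f = ((-3 + 2) - 5)/28 + 5/17 = (-1 - 5)*(1/28) + 5*(1/17) = -6*1/28 + 5/17 = -3/14 + 5/17 = 19/238 ≈ 0.079832)
O(V) = 19/238
143*O(x(7)) = 143*(19/238) = 2717/238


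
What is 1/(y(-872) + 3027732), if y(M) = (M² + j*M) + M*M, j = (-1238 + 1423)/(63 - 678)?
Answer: 123/559497764 ≈ 2.1984e-7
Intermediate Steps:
j = -37/123 (j = 185/(-615) = 185*(-1/615) = -37/123 ≈ -0.30081)
y(M) = 2*M² - 37*M/123 (y(M) = (M² - 37*M/123) + M*M = (M² - 37*M/123) + M² = 2*M² - 37*M/123)
1/(y(-872) + 3027732) = 1/((1/123)*(-872)*(-37 + 246*(-872)) + 3027732) = 1/((1/123)*(-872)*(-37 - 214512) + 3027732) = 1/((1/123)*(-872)*(-214549) + 3027732) = 1/(187086728/123 + 3027732) = 1/(559497764/123) = 123/559497764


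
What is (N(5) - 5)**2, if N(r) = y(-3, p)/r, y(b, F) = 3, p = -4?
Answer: 484/25 ≈ 19.360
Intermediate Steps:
N(r) = 3/r
(N(5) - 5)**2 = (3/5 - 5)**2 = (-22/5)**2 = 484/25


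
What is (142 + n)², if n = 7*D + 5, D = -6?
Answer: 11025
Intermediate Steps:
n = -37 (n = 7*(-6) + 5 = -42 + 5 = -37)
(142 + n)² = (142 - 37)² = 105² = 11025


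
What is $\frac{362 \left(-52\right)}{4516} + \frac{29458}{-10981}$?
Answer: $- \frac{84934668}{12397549} \approx -6.8509$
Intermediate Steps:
$\frac{362 \left(-52\right)}{4516} + \frac{29458}{-10981} = \left(-18824\right) \frac{1}{4516} + 29458 \left(- \frac{1}{10981}\right) = - \frac{4706}{1129} - \frac{29458}{10981} = - \frac{84934668}{12397549}$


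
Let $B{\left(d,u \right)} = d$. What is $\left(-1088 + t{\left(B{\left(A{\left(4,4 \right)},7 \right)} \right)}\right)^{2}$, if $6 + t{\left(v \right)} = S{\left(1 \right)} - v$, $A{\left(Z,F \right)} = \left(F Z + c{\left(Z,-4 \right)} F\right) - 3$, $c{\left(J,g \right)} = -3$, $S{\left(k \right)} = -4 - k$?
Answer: $1210000$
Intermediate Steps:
$A{\left(Z,F \right)} = -3 - 3 F + F Z$ ($A{\left(Z,F \right)} = \left(F Z - 3 F\right) - 3 = \left(- 3 F + F Z\right) - 3 = -3 - 3 F + F Z$)
$t{\left(v \right)} = -11 - v$ ($t{\left(v \right)} = -6 - \left(5 + v\right) = -11 - v$)
$\left(-1088 + t{\left(B{\left(A{\left(4,4 \right)},7 \right)} \right)}\right)^{2} = \left(-1088 - \left(8 + 4\right)\right)^{2} = \left(-1088 - 12\right)^{2} = \left(-1100\right)^{2} = 1210000$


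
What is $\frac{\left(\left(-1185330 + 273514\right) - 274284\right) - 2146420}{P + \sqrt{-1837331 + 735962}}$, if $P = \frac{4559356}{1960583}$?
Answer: $- \frac{29789382498523500960}{4233557337128182777} + \frac{12809825972594090280 i \sqrt{1101369}}{4233557337128182777} \approx -7.0365 + 3175.4 i$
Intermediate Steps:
$P = \frac{4559356}{1960583}$ ($P = 4559356 \cdot \frac{1}{1960583} = \frac{4559356}{1960583} \approx 2.3255$)
$\frac{\left(\left(-1185330 + 273514\right) - 274284\right) - 2146420}{P + \sqrt{-1837331 + 735962}} = \frac{\left(\left(-1185330 + 273514\right) - 274284\right) - 2146420}{\frac{4559356}{1960583} + \sqrt{-1837331 + 735962}} = \frac{\left(-911816 - 274284\right) - 2146420}{\frac{4559356}{1960583} + \sqrt{-1101369}} = \frac{-1186100 - 2146420}{\frac{4559356}{1960583} + i \sqrt{1101369}} = - \frac{3332520}{\frac{4559356}{1960583} + i \sqrt{1101369}}$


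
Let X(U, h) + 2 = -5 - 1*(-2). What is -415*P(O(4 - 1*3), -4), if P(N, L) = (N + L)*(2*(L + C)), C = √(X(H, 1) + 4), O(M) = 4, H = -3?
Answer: 0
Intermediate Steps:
X(U, h) = -5 (X(U, h) = -2 + (-5 - 1*(-2)) = -2 + (-5 + 2) = -2 - 3 = -5)
C = I (C = √(-5 + 4) = √(-1) = I ≈ 1.0*I)
P(N, L) = (L + N)*(2*I + 2*L) (P(N, L) = (N + L)*(2*(L + I)) = (L + N)*(2*(I + L)) = (L + N)*(2*I + 2*L))
-415*P(O(4 - 1*3), -4) = -415*(2*(-4)² + 2*I*(-4) + 2*I*4 + 2*(-4)*4) = -415*(2*16 - 8*I + 8*I - 32) = -415*(32 - 8*I + 8*I - 32) = -415*0 = 0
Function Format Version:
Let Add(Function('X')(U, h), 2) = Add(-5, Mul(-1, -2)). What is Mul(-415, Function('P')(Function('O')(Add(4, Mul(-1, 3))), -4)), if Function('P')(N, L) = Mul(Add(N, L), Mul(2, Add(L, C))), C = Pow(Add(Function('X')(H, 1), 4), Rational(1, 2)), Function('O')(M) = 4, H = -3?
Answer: 0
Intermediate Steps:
Function('X')(U, h) = -5 (Function('X')(U, h) = Add(-2, Add(-5, Mul(-1, -2))) = Add(-2, Add(-5, 2)) = Add(-2, -3) = -5)
C = I (C = Pow(Add(-5, 4), Rational(1, 2)) = Pow(-1, Rational(1, 2)) = I ≈ Mul(1.0000, I))
Function('P')(N, L) = Mul(Add(L, N), Add(Mul(2, I), Mul(2, L))) (Function('P')(N, L) = Mul(Add(N, L), Mul(2, Add(L, I))) = Mul(Add(L, N), Mul(2, Add(I, L))) = Mul(Add(L, N), Add(Mul(2, I), Mul(2, L))))
Mul(-415, Function('P')(Function('O')(Add(4, Mul(-1, 3))), -4)) = Mul(-415, Add(Mul(2, Pow(-4, 2)), Mul(2, I, -4), Mul(2, I, 4), Mul(2, -4, 4))) = Mul(-415, Add(Mul(2, 16), Mul(-8, I), Mul(8, I), -32)) = Mul(-415, Add(32, Mul(-8, I), Mul(8, I), -32)) = Mul(-415, 0) = 0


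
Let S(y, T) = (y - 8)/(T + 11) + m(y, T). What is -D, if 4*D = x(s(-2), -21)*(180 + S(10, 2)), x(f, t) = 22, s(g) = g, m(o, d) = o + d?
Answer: -13739/13 ≈ -1056.8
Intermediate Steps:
m(o, d) = d + o
S(y, T) = T + y + (-8 + y)/(11 + T) (S(y, T) = (y - 8)/(T + 11) + (T + y) = (-8 + y)/(11 + T) + (T + y) = T + y + (-8 + y)/(11 + T))
D = 13739/13 (D = (22*(180 + (-8 + 11*2 + 12*10 + 2*(2 + 10))/(11 + 2)))/4 = (22*(180 + (-8 + 22 + 120 + 2*12)/13))/4 = (22*(180 + (-8 + 22 + 120 + 24)/13))/4 = (22*(180 + (1/13)*158))/4 = (22*(180 + 158/13))/4 = (22*(2498/13))/4 = (¼)*(54956/13) = 13739/13 ≈ 1056.8)
-D = -1*13739/13 = -13739/13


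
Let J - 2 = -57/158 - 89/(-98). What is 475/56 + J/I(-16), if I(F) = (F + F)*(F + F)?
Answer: 33632261/3963904 ≈ 8.4846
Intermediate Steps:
J = 9861/3871 (J = 2 + (-57/158 - 89/(-98)) = 2 + (-57*1/158 - 89*(-1/98)) = 2 + (-57/158 + 89/98) = 2 + 2119/3871 = 9861/3871 ≈ 2.5474)
I(F) = 4*F² (I(F) = (2*F)*(2*F) = 4*F²)
475/56 + J/I(-16) = 475/56 + 9861/(3871*((4*(-16)²))) = 475*(1/56) + 9861/(3871*((4*256))) = 475/56 + (9861/3871)/1024 = 475/56 + (9861/3871)*(1/1024) = 475/56 + 9861/3963904 = 33632261/3963904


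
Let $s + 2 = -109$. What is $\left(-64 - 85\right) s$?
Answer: $16539$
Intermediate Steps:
$s = -111$ ($s = -2 - 109 = -111$)
$\left(-64 - 85\right) s = \left(-64 - 85\right) \left(-111\right) = \left(-149\right) \left(-111\right) = 16539$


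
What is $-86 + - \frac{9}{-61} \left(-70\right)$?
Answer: $- \frac{5876}{61} \approx -96.328$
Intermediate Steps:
$-86 + - \frac{9}{-61} \left(-70\right) = -86 + \left(-9\right) \left(- \frac{1}{61}\right) \left(-70\right) = -86 + \frac{9}{61} \left(-70\right) = -86 - \frac{630}{61} = - \frac{5876}{61}$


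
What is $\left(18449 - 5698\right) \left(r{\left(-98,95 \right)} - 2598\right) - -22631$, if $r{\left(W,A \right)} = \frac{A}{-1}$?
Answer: $-34315812$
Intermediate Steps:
$r{\left(W,A \right)} = - A$ ($r{\left(W,A \right)} = A \left(-1\right) = - A$)
$\left(18449 - 5698\right) \left(r{\left(-98,95 \right)} - 2598\right) - -22631 = \left(18449 - 5698\right) \left(\left(-1\right) 95 - 2598\right) - -22631 = 12751 \left(-95 - 2598\right) + 22631 = 12751 \left(-2693\right) + 22631 = -34338443 + 22631 = -34315812$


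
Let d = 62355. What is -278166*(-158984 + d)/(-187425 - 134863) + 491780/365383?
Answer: -4910467752970961/58879278152 ≈ -83399.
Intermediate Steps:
-278166*(-158984 + d)/(-187425 - 134863) + 491780/365383 = -278166*(-158984 + 62355)/(-187425 - 134863) + 491780/365383 = -278166/((-322288/(-96629))) + 491780*(1/365383) = -278166/((-322288*(-1/96629))) + 491780/365383 = -278166/322288/96629 + 491780/365383 = -278166*96629/322288 + 491780/365383 = -13439451207/161144 + 491780/365383 = -4910467752970961/58879278152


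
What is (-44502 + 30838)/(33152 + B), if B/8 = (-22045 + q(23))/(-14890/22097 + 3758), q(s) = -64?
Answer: -141807786288/343569693011 ≈ -0.41275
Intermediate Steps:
B = -977085146/20756409 (B = 8*((-22045 - 64)/(-14890/22097 + 3758)) = 8*(-22109/(-14890*1/22097 + 3758)) = 8*(-22109/(-14890/22097 + 3758)) = 8*(-22109/83025636/22097) = 8*(-22109*22097/83025636) = 8*(-488542573/83025636) = -977085146/20756409 ≈ -47.074)
(-44502 + 30838)/(33152 + B) = (-44502 + 30838)/(33152 - 977085146/20756409) = -13664/687139386022/20756409 = -13664*20756409/687139386022 = -141807786288/343569693011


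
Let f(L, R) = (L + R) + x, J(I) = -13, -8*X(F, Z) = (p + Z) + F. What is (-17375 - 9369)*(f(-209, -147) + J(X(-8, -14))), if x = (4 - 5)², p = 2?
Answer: 9841792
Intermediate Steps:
x = 1 (x = (-1)² = 1)
X(F, Z) = -¼ - F/8 - Z/8 (X(F, Z) = -((2 + Z) + F)/8 = -(2 + F + Z)/8 = -¼ - F/8 - Z/8)
f(L, R) = 1 + L + R (f(L, R) = (L + R) + 1 = 1 + L + R)
(-17375 - 9369)*(f(-209, -147) + J(X(-8, -14))) = (-17375 - 9369)*((1 - 209 - 147) - 13) = -26744*(-355 - 13) = -26744*(-368) = 9841792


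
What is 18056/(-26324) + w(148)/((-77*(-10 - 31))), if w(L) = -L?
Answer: -15224686/20776217 ≈ -0.73279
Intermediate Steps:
18056/(-26324) + w(148)/((-77*(-10 - 31))) = 18056/(-26324) + (-1*148)/((-77*(-10 - 31))) = 18056*(-1/26324) - 148/((-77*(-41))) = -4514/6581 - 148/3157 = -15224686/20776217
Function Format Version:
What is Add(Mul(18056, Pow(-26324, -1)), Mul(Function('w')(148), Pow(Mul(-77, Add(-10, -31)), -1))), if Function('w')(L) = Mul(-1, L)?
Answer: Rational(-15224686, 20776217) ≈ -0.73279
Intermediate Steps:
Add(Mul(18056, Pow(-26324, -1)), Mul(Function('w')(148), Pow(Mul(-77, Add(-10, -31)), -1))) = Add(Mul(18056, Pow(-26324, -1)), Mul(Mul(-1, 148), Pow(Mul(-77, Add(-10, -31)), -1))) = Add(Mul(18056, Rational(-1, 26324)), Mul(-148, Pow(Mul(-77, -41), -1))) = Add(Rational(-4514, 6581), Mul(-148, Pow(3157, -1))) = Add(Rational(-4514, 6581), Mul(-148, Rational(1, 3157))) = Add(Rational(-4514, 6581), Rational(-148, 3157)) = Rational(-15224686, 20776217)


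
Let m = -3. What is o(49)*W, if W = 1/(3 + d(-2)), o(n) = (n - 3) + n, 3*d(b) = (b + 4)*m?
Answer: 95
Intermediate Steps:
d(b) = -4 - b (d(b) = ((b + 4)*(-3))/3 = ((4 + b)*(-3))/3 = (-12 - 3*b)/3 = -4 - b)
o(n) = -3 + 2*n (o(n) = (-3 + n) + n = -3 + 2*n)
W = 1 (W = 1/(3 + (-4 - 1*(-2))) = 1/(3 + (-4 + 2)) = 1/(3 - 2) = 1/1 = 1)
o(49)*W = (-3 + 2*49)*1 = (-3 + 98)*1 = 95*1 = 95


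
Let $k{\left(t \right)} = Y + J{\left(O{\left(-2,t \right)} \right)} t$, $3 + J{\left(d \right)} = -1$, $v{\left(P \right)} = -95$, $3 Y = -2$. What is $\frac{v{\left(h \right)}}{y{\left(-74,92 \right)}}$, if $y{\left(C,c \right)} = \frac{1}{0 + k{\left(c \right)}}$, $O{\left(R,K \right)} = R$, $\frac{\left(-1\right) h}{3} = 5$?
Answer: $\frac{105070}{3} \approx 35023.0$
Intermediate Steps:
$h = -15$ ($h = \left(-3\right) 5 = -15$)
$Y = - \frac{2}{3}$ ($Y = \frac{1}{3} \left(-2\right) = - \frac{2}{3} \approx -0.66667$)
$J{\left(d \right)} = -4$ ($J{\left(d \right)} = -3 - 1 = -4$)
$k{\left(t \right)} = - \frac{2}{3} - 4 t$
$y{\left(C,c \right)} = \frac{1}{- \frac{2}{3} - 4 c}$ ($y{\left(C,c \right)} = \frac{1}{0 - \left(\frac{2}{3} + 4 c\right)} = \frac{1}{- \frac{2}{3} - 4 c}$)
$\frac{v{\left(h \right)}}{y{\left(-74,92 \right)}} = - \frac{95}{\frac{3}{2} \frac{1}{-1 - 552}} = - \frac{95}{\frac{3}{2} \frac{1}{-553}} = - \frac{95}{\frac{3}{2} \left(- \frac{1}{553}\right)} = - \frac{95}{- \frac{3}{1106}} = \left(-95\right) \left(- \frac{1106}{3}\right) = \frac{105070}{3}$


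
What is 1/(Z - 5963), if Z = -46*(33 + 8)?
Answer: -1/7849 ≈ -0.00012740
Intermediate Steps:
Z = -1886 (Z = -46*41 = -1886)
1/(Z - 5963) = 1/(-1886 - 5963) = 1/(-7849) = -1/7849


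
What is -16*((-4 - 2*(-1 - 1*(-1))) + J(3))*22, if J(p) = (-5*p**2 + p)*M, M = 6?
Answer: 90112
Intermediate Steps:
J(p) = -30*p**2 + 6*p (J(p) = (-5*p**2 + p)*6 = (p - 5*p**2)*6 = -30*p**2 + 6*p)
-16*((-4 - 2*(-1 - 1*(-1))) + J(3))*22 = -16*((-4 - 2*(-1 - 1*(-1))) + 6*3*(1 - 5*3))*22 = -16*((-4 - 2*(-1 + 1)) + 6*3*(1 - 15))*22 = -16*((-4 - 2*0) + 6*3*(-14))*22 = -16*((-4 + 0) - 252)*22 = -16*(-4 - 252)*22 = -16*(-256)*22 = 4096*22 = 90112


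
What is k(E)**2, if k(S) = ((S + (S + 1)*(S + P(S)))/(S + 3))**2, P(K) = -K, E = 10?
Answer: 10000/28561 ≈ 0.35013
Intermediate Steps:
k(S) = S**2/(3 + S)**2 (k(S) = ((S + (S + 1)*(S - S))/(S + 3))**2 = ((S + (1 + S)*0)/(3 + S))**2 = ((S + 0)/(3 + S))**2 = (S/(3 + S))**2 = S**2/(3 + S)**2)
k(E)**2 = (10**2/(3 + 10)**2)**2 = (100/13**2)**2 = (100*(1/169))**2 = (100/169)**2 = 10000/28561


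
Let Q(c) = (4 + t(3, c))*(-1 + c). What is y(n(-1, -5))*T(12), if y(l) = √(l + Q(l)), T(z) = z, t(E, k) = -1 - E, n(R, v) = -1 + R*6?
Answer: 12*I*√7 ≈ 31.749*I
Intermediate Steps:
n(R, v) = -1 + 6*R
Q(c) = 0 (Q(c) = (4 + (-1 - 1*3))*(-1 + c) = (4 + (-1 - 3))*(-1 + c) = (4 - 4)*(-1 + c) = 0*(-1 + c) = 0)
y(l) = √l (y(l) = √(l + 0) = √l)
y(n(-1, -5))*T(12) = √(-1 + 6*(-1))*12 = √(-1 - 6)*12 = √(-7)*12 = (I*√7)*12 = 12*I*√7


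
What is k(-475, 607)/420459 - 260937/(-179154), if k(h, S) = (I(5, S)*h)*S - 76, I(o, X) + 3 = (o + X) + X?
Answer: -6966918444269/8369656854 ≈ -832.40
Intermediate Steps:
I(o, X) = -3 + o + 2*X (I(o, X) = -3 + ((o + X) + X) = -3 + ((X + o) + X) = -3 + (o + 2*X) = -3 + o + 2*X)
k(h, S) = -76 + S*h*(2 + 2*S) (k(h, S) = ((-3 + 5 + 2*S)*h)*S - 76 = ((2 + 2*S)*h)*S - 76 = (h*(2 + 2*S))*S - 76 = S*h*(2 + 2*S) - 76 = -76 + S*h*(2 + 2*S))
k(-475, 607)/420459 - 260937/(-179154) = (-76 + 2*607*(-475)*(1 + 607))/420459 - 260937/(-179154) = (-76 + 2*607*(-475)*608)*(1/420459) - 260937*(-1/179154) = (-76 - 350603200)*(1/420459) + 28993/19906 = -350603276*1/420459 + 28993/19906 = -350603276/420459 + 28993/19906 = -6966918444269/8369656854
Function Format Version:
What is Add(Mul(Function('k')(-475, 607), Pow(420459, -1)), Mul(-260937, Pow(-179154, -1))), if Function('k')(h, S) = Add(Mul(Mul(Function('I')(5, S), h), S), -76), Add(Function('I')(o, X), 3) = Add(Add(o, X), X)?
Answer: Rational(-6966918444269, 8369656854) ≈ -832.40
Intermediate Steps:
Function('I')(o, X) = Add(-3, o, Mul(2, X)) (Function('I')(o, X) = Add(-3, Add(Add(o, X), X)) = Add(-3, Add(Add(X, o), X)) = Add(-3, Add(o, Mul(2, X))) = Add(-3, o, Mul(2, X)))
Function('k')(h, S) = Add(-76, Mul(S, h, Add(2, Mul(2, S)))) (Function('k')(h, S) = Add(Mul(Mul(Add(-3, 5, Mul(2, S)), h), S), -76) = Add(Mul(Mul(Add(2, Mul(2, S)), h), S), -76) = Add(Mul(Mul(h, Add(2, Mul(2, S))), S), -76) = Add(Mul(S, h, Add(2, Mul(2, S))), -76) = Add(-76, Mul(S, h, Add(2, Mul(2, S)))))
Add(Mul(Function('k')(-475, 607), Pow(420459, -1)), Mul(-260937, Pow(-179154, -1))) = Add(Mul(Add(-76, Mul(2, 607, -475, Add(1, 607))), Pow(420459, -1)), Mul(-260937, Pow(-179154, -1))) = Add(Mul(Add(-76, Mul(2, 607, -475, 608)), Rational(1, 420459)), Mul(-260937, Rational(-1, 179154))) = Add(Mul(Add(-76, -350603200), Rational(1, 420459)), Rational(28993, 19906)) = Add(Mul(-350603276, Rational(1, 420459)), Rational(28993, 19906)) = Add(Rational(-350603276, 420459), Rational(28993, 19906)) = Rational(-6966918444269, 8369656854)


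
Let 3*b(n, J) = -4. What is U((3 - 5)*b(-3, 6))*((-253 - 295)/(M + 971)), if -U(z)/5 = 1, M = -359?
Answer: 685/153 ≈ 4.4771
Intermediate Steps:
b(n, J) = -4/3 (b(n, J) = (⅓)*(-4) = -4/3)
U(z) = -5 (U(z) = -5*1 = -5)
U((3 - 5)*b(-3, 6))*((-253 - 295)/(M + 971)) = -5*(-253 - 295)/(-359 + 971) = -(-2740)/612 = -5*(-137/153) = 685/153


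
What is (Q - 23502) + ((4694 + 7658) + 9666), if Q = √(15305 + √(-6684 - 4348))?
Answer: -1484 + √(15305 + 2*I*√2758) ≈ -1360.3 + 0.4245*I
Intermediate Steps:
Q = √(15305 + 2*I*√2758) (Q = √(15305 + √(-11032)) = √(15305 + 2*I*√2758) ≈ 123.71 + 0.4245*I)
(Q - 23502) + ((4694 + 7658) + 9666) = (√(15305 + 2*I*√2758) - 23502) + ((4694 + 7658) + 9666) = (-23502 + √(15305 + 2*I*√2758)) + (12352 + 9666) = (-23502 + √(15305 + 2*I*√2758)) + 22018 = -1484 + √(15305 + 2*I*√2758)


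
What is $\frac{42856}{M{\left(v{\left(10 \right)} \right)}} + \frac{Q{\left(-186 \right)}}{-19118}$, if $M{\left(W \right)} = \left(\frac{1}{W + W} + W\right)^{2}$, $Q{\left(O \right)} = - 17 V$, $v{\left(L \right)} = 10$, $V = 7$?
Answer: $\frac{327733210919}{772386318} \approx 424.31$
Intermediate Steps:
$Q{\left(O \right)} = -119$ ($Q{\left(O \right)} = \left(-17\right) 7 = -119$)
$M{\left(W \right)} = \left(W + \frac{1}{2 W}\right)^{2}$ ($M{\left(W \right)} = \left(\frac{1}{2 W} + W\right)^{2} = \left(W + \frac{1}{2 W}\right)^{2}$)
$\frac{42856}{M{\left(v{\left(10 \right)} \right)}} + \frac{Q{\left(-186 \right)}}{-19118} = \frac{42856}{\frac{1}{4} \cdot \frac{1}{100} \left(1 + 2 \cdot 10^{2}\right)^{2}} - \frac{119}{-19118} = \frac{42856}{\frac{1}{4} \cdot \frac{1}{100} \left(1 + 2 \cdot 100\right)^{2}} - - \frac{119}{19118} = \frac{42856}{\frac{1}{4} \cdot \frac{1}{100} \left(1 + 200\right)^{2}} + \frac{119}{19118} = \frac{42856}{\frac{1}{4} \cdot \frac{1}{100} \cdot 201^{2}} + \frac{119}{19118} = \frac{42856}{\frac{1}{4} \cdot \frac{1}{100} \cdot 40401} + \frac{119}{19118} = \frac{42856}{\frac{40401}{400}} + \frac{119}{19118} = 42856 \cdot \frac{400}{40401} + \frac{119}{19118} = \frac{17142400}{40401} + \frac{119}{19118} = \frac{327733210919}{772386318}$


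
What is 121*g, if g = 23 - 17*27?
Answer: -52756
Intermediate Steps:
g = -436 (g = 23 - 459 = -436)
121*g = 121*(-436) = -52756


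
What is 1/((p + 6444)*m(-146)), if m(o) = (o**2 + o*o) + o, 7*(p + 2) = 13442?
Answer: 7/2486960496 ≈ 2.8147e-9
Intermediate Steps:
p = 13428/7 (p = -2 + (1/7)*13442 = -2 + 13442/7 = 13428/7 ≈ 1918.3)
m(o) = o + 2*o**2 (m(o) = (o**2 + o**2) + o = 2*o**2 + o = o + 2*o**2)
1/((p + 6444)*m(-146)) = 1/((13428/7 + 6444)*((-146*(1 + 2*(-146))))) = 1/((58536/7)*((-146*(1 - 292)))) = 7/(58536*((-146*(-291)))) = (7/58536)/42486 = (7/58536)*(1/42486) = 7/2486960496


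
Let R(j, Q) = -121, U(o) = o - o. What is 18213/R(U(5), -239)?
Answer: -18213/121 ≈ -150.52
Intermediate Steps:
U(o) = 0
18213/R(U(5), -239) = 18213/(-121) = 18213*(-1/121) = -18213/121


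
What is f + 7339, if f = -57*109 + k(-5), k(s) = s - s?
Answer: 1126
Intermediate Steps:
k(s) = 0
f = -6213 (f = -57*109 + 0 = -6213 + 0 = -6213)
f + 7339 = -6213 + 7339 = 1126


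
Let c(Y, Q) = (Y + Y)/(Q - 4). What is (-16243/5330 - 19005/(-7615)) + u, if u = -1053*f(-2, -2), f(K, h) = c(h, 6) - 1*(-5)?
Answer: -25647945569/8117590 ≈ -3159.6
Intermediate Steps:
c(Y, Q) = 2*Y/(-4 + Q) (c(Y, Q) = (2*Y)/(-4 + Q) = 2*Y/(-4 + Q))
f(K, h) = 5 + h (f(K, h) = 2*h/(-4 + 6) - 1*(-5) = 2*h/2 + 5 = 2*h*(1/2) + 5 = h + 5 = 5 + h)
u = -3159 (u = -1053*(5 - 2) = -1053*3 = -3159)
(-16243/5330 - 19005/(-7615)) + u = (-16243/5330 - 19005/(-7615)) - 3159 = (-16243*1/5330 - 19005*(-1/7615)) - 3159 = (-16243/5330 + 3801/1523) - 3159 = -4478759/8117590 - 3159 = -25647945569/8117590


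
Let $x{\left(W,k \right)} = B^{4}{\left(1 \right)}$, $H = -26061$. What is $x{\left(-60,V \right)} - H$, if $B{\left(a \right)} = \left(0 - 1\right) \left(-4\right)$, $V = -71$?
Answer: $26317$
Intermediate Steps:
$B{\left(a \right)} = 4$ ($B{\left(a \right)} = \left(-1\right) \left(-4\right) = 4$)
$x{\left(W,k \right)} = 256$ ($x{\left(W,k \right)} = 4^{4} = 256$)
$x{\left(-60,V \right)} - H = 256 - -26061 = 256 + 26061 = 26317$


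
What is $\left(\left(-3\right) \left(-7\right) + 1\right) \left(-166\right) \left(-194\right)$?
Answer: $708488$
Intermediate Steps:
$\left(\left(-3\right) \left(-7\right) + 1\right) \left(-166\right) \left(-194\right) = \left(21 + 1\right) \left(-166\right) \left(-194\right) = 22 \left(-166\right) \left(-194\right) = \left(-3652\right) \left(-194\right) = 708488$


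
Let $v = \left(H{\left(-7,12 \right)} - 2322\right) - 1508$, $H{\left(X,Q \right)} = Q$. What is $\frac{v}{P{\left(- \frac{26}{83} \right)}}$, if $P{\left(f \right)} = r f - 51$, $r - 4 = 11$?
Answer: $\frac{13778}{201} \approx 68.547$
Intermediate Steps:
$r = 15$ ($r = 4 + 11 = 15$)
$P{\left(f \right)} = -51 + 15 f$ ($P{\left(f \right)} = 15 f - 51 = -51 + 15 f$)
$v = -3818$ ($v = \left(12 - 2322\right) - 1508 = -2310 - 1508 = -3818$)
$\frac{v}{P{\left(- \frac{26}{83} \right)}} = - \frac{3818}{-51 + 15 \left(- \frac{26}{83}\right)} = - \frac{3818}{-51 - \frac{390}{83}} = - \frac{3818}{- \frac{4623}{83}} = \left(-3818\right) \left(- \frac{83}{4623}\right) = \frac{13778}{201}$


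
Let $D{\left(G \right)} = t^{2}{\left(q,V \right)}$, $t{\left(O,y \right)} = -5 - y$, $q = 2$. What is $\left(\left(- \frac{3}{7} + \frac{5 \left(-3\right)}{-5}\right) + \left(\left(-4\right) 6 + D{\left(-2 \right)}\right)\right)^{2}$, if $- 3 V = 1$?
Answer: $\frac{484}{3969} \approx 0.12195$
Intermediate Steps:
$V = - \frac{1}{3}$ ($V = \left(- \frac{1}{3}\right) 1 = - \frac{1}{3} \approx -0.33333$)
$D{\left(G \right)} = \frac{196}{9}$ ($D{\left(G \right)} = \left(-5 - - \frac{1}{3}\right)^{2} = \left(-5 + \frac{1}{3}\right)^{2} = \left(- \frac{14}{3}\right)^{2} = \frac{196}{9}$)
$\left(\left(- \frac{3}{7} + \frac{5 \left(-3\right)}{-5}\right) + \left(\left(-4\right) 6 + D{\left(-2 \right)}\right)\right)^{2} = \left(\left(- \frac{3}{7} + \frac{5 \left(-3\right)}{-5}\right) + \left(\left(-4\right) 6 + \frac{196}{9}\right)\right)^{2} = \left(\left(\left(-3\right) \frac{1}{7} - -3\right) + \left(-24 + \frac{196}{9}\right)\right)^{2} = \left(\left(- \frac{3}{7} + 3\right) - \frac{20}{9}\right)^{2} = \left(\frac{18}{7} - \frac{20}{9}\right)^{2} = \left(\frac{22}{63}\right)^{2} = \frac{484}{3969}$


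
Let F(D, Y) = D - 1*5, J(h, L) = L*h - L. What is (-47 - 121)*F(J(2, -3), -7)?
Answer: 1344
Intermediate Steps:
J(h, L) = -L + L*h
F(D, Y) = -5 + D (F(D, Y) = D - 5 = -5 + D)
(-47 - 121)*F(J(2, -3), -7) = (-47 - 121)*(-5 - 3*(-1 + 2)) = -168*(-5 - 3*1) = -168*(-5 - 3) = -168*(-8) = 1344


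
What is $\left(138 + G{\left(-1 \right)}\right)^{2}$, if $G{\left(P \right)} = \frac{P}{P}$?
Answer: $19321$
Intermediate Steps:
$G{\left(P \right)} = 1$
$\left(138 + G{\left(-1 \right)}\right)^{2} = \left(138 + 1\right)^{2} = 139^{2} = 19321$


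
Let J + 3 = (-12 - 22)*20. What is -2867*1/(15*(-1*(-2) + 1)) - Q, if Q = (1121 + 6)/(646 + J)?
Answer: -55364/1665 ≈ -33.252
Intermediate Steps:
J = -683 (J = -3 + (-12 - 22)*20 = -3 - 34*20 = -3 - 680 = -683)
Q = -1127/37 (Q = (1121 + 6)/(646 - 683) = 1127/(-37) = 1127*(-1/37) = -1127/37 ≈ -30.459)
-2867*1/(15*(-1*(-2) + 1)) - Q = -2867*1/(15*(-1*(-2) + 1)) - 1*(-1127/37) = -2867*1/(15*(2 + 1)) + 1127/37 = -2867/(3*15) + 1127/37 = -2867/45 + 1127/37 = -55364/1665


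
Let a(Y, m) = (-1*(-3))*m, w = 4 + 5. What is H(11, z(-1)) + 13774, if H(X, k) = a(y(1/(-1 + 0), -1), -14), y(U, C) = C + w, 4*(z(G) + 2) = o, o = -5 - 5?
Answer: 13732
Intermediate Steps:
o = -10
z(G) = -9/2 (z(G) = -2 + (¼)*(-10) = -2 - 5/2 = -9/2)
w = 9
y(U, C) = 9 + C (y(U, C) = C + 9 = 9 + C)
a(Y, m) = 3*m
H(X, k) = -42 (H(X, k) = 3*(-14) = -42)
H(11, z(-1)) + 13774 = -42 + 13774 = 13732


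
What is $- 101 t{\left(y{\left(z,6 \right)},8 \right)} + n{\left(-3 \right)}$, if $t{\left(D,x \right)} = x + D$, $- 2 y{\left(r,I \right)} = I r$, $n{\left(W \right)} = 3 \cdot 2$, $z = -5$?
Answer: $-2317$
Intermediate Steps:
$n{\left(W \right)} = 6$
$y{\left(r,I \right)} = - \frac{I r}{2}$
$t{\left(D,x \right)} = D + x$
$- 101 t{\left(y{\left(z,6 \right)},8 \right)} + n{\left(-3 \right)} = - 101 \left(\left(- \frac{1}{2}\right) 6 \left(-5\right) + 8\right) + 6 = - 101 \left(15 + 8\right) + 6 = \left(-101\right) 23 + 6 = -2323 + 6 = -2317$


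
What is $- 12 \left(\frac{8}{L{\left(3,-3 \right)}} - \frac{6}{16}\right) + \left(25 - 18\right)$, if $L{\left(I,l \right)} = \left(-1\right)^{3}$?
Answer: $\frac{215}{2} \approx 107.5$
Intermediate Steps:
$L{\left(I,l \right)} = -1$
$- 12 \left(\frac{8}{L{\left(3,-3 \right)}} - \frac{6}{16}\right) + \left(25 - 18\right) = - 12 \left(\frac{8}{-1} - \frac{6}{16}\right) + \left(25 - 18\right) = - 12 \left(8 \left(-1\right) - \frac{3}{8}\right) + 7 = - 12 \left(-8 - \frac{3}{8}\right) + 7 = \left(-12\right) \left(- \frac{67}{8}\right) + 7 = \frac{201}{2} + 7 = \frac{215}{2}$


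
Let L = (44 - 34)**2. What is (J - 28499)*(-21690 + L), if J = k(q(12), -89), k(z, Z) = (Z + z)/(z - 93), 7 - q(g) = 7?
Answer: 57220365620/93 ≈ 6.1527e+8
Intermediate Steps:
q(g) = 0 (q(g) = 7 - 1*7 = 7 - 7 = 0)
k(z, Z) = (Z + z)/(-93 + z)
J = 89/93 (J = (-89 + 0)/(-93 + 0) = -89/(-93) = -1/93*(-89) = 89/93 ≈ 0.95699)
L = 100 (L = 10**2 = 100)
(J - 28499)*(-21690 + L) = (89/93 - 28499)*(-21690 + 100) = -2650318/93*(-21590) = 57220365620/93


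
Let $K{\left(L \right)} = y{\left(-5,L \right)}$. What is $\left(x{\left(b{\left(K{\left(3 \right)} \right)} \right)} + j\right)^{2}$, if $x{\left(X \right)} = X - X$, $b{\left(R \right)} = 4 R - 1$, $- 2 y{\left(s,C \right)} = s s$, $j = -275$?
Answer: $75625$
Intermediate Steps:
$y{\left(s,C \right)} = - \frac{s^{2}}{2}$ ($y{\left(s,C \right)} = - \frac{s s}{2} = - \frac{s^{2}}{2}$)
$K{\left(L \right)} = - \frac{25}{2}$ ($K{\left(L \right)} = - \frac{\left(-5\right)^{2}}{2} = \left(- \frac{1}{2}\right) 25 = - \frac{25}{2}$)
$b{\left(R \right)} = -1 + 4 R$
$x{\left(X \right)} = 0$
$\left(x{\left(b{\left(K{\left(3 \right)} \right)} \right)} + j\right)^{2} = \left(0 - 275\right)^{2} = \left(-275\right)^{2} = 75625$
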